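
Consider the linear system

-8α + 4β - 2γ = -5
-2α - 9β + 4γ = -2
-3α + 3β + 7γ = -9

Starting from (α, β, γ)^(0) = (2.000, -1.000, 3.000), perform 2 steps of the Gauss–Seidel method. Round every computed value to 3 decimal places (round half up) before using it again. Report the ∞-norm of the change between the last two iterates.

2.939

Iteration 1:
  α = (-5 - (4)·-1.000 - (-2)·3.000) / (-8) = -0.625
  β = (-2 - (-2)·-0.625 - (4)·3.000) / (-9) = 1.694
  γ = (-9 - (-3)·-0.625 - (3)·1.694) / (7) = -2.280
Iteration 2:
  α = (-5 - (4)·1.694 - (-2)·-2.280) / (-8) = 2.042
  β = (-2 - (-2)·2.042 - (4)·-2.280) / (-9) = -1.245
  γ = (-9 - (-3)·2.042 - (3)·-1.245) / (7) = 0.123
Change: (2.667, -2.939, 2.403) → max |·| = 2.939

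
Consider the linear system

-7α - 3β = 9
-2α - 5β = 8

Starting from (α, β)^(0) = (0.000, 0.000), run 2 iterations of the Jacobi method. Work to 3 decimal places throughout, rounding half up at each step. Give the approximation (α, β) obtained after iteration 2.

(-0.600, -1.086)

Iteration 1:
  α = (9 - (-3)·0.000) / (-7) = -1.286
  β = (8 - (-2)·0.000) / (-5) = -1.600
Iteration 2:
  α = (9 - (-3)·-1.600) / (-7) = -0.600
  β = (8 - (-2)·-1.286) / (-5) = -1.086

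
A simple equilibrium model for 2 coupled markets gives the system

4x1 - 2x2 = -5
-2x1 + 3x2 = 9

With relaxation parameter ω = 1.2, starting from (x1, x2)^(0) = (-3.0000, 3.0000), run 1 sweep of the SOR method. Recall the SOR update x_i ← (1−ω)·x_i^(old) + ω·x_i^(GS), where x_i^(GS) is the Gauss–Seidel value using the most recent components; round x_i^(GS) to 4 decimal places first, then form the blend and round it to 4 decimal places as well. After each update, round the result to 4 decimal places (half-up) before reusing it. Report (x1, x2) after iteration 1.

Iteration 1:
  x1: GS value = (-5 - (-2)·3.0000) / (4) = 0.2500;  x1 ← (1−ω)·-3.0000 + ω·0.2500 = 0.9000
  x2: GS value = (9 - (-2)·0.9000) / (3) = 3.6000;  x2 ← (1−ω)·3.0000 + ω·3.6000 = 3.7200

(0.9000, 3.7200)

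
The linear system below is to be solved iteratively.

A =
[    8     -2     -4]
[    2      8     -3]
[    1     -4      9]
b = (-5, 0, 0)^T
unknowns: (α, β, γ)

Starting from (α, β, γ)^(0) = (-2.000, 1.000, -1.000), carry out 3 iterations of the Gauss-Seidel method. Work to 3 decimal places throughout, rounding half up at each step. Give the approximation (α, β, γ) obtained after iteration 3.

Iteration 1:
  α = (-5 - (-2)·1.000 - (-4)·-1.000) / (8) = -0.875
  β = (0 - (2)·-0.875 - (-3)·-1.000) / (8) = -0.156
  γ = (0 - (1)·-0.875 - (-4)·-0.156) / (9) = 0.028
Iteration 2:
  α = (-5 - (-2)·-0.156 - (-4)·0.028) / (8) = -0.650
  β = (0 - (2)·-0.650 - (-3)·0.028) / (8) = 0.173
  γ = (0 - (1)·-0.650 - (-4)·0.173) / (9) = 0.149
Iteration 3:
  α = (-5 - (-2)·0.173 - (-4)·0.149) / (8) = -0.507
  β = (0 - (2)·-0.507 - (-3)·0.149) / (8) = 0.183
  γ = (0 - (1)·-0.507 - (-4)·0.183) / (9) = 0.138

(-0.507, 0.183, 0.138)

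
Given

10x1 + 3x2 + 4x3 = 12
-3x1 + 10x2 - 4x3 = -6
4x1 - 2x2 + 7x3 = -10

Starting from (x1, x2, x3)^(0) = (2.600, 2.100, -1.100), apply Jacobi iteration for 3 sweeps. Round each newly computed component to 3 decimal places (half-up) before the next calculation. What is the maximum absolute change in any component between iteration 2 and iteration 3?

0.957

Iteration 1:
  x1 = (12 - (3)·2.100 - (4)·-1.100) / (10) = 1.010
  x2 = (-6 - (-3)·2.600 - (-4)·-1.100) / (10) = -0.260
  x3 = (-10 - (4)·2.600 - (-2)·2.100) / (7) = -2.314
Iteration 2:
  x1 = (12 - (3)·-0.260 - (4)·-2.314) / (10) = 2.204
  x2 = (-6 - (-3)·1.010 - (-4)·-2.314) / (10) = -1.223
  x3 = (-10 - (4)·1.010 - (-2)·-0.260) / (7) = -2.080
Iteration 3:
  x1 = (12 - (3)·-1.223 - (4)·-2.080) / (10) = 2.399
  x2 = (-6 - (-3)·2.204 - (-4)·-2.080) / (10) = -0.771
  x3 = (-10 - (4)·2.204 - (-2)·-1.223) / (7) = -3.037
Change: (0.195, 0.452, -0.957) → max |·| = 0.957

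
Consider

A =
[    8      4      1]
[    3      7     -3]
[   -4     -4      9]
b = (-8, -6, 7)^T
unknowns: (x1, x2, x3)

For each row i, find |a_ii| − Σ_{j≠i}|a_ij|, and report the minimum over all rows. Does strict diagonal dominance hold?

row 1: |8| − (4+1) = 3
row 2: |7| − (3+3) = 1
row 3: |9| − (4+4) = 1
minimum over rows = 1 → strictly diagonally dominant (convergence guaranteed)

1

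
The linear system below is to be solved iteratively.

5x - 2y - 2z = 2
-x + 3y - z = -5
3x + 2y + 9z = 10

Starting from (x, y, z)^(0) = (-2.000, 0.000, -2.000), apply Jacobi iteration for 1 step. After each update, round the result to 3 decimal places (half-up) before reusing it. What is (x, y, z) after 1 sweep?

Iteration 1:
  x = (2 - (-2)·0.000 - (-2)·-2.000) / (5) = -0.400
  y = (-5 - (-1)·-2.000 - (-1)·-2.000) / (3) = -3.000
  z = (10 - (3)·-2.000 - (2)·0.000) / (9) = 1.778

(-0.400, -3.000, 1.778)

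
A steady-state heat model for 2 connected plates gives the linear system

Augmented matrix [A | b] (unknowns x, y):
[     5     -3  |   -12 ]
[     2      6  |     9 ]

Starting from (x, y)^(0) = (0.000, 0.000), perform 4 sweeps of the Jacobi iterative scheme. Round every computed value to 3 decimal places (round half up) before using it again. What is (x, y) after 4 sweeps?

Iteration 1:
  x = (-12 - (-3)·0.000) / (5) = -2.400
  y = (9 - (2)·0.000) / (6) = 1.500
Iteration 2:
  x = (-12 - (-3)·1.500) / (5) = -1.500
  y = (9 - (2)·-2.400) / (6) = 2.300
Iteration 3:
  x = (-12 - (-3)·2.300) / (5) = -1.020
  y = (9 - (2)·-1.500) / (6) = 2.000
Iteration 4:
  x = (-12 - (-3)·2.000) / (5) = -1.200
  y = (9 - (2)·-1.020) / (6) = 1.840

(-1.200, 1.840)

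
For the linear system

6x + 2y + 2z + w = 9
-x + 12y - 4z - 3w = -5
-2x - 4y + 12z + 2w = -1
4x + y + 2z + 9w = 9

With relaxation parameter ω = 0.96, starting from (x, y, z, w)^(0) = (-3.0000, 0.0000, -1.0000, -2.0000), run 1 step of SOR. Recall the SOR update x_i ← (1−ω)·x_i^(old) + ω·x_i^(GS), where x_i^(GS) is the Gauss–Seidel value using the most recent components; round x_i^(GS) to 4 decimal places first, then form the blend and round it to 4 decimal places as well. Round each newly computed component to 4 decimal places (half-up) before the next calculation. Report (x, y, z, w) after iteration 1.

Iteration 1:
  x: GS value = (9 - (2)·0.0000 - (2)·-1.0000 - (1)·-2.0000) / (6) = 2.1667;  x ← (1−ω)·-3.0000 + ω·2.1667 = 1.9600
  y: GS value = (-5 - (-1)·1.9600 - (-4)·-1.0000 - (-3)·-2.0000) / (12) = -1.0867;  y ← (1−ω)·0.0000 + ω·-1.0867 = -1.0432
  z: GS value = (-1 - (-2)·1.9600 - (-4)·-1.0432 - (2)·-2.0000) / (12) = 0.2289;  z ← (1−ω)·-1.0000 + ω·0.2289 = 0.1797
  w: GS value = (9 - (4)·1.9600 - (1)·-1.0432 - (2)·0.1797) / (9) = 0.2049;  w ← (1−ω)·-2.0000 + ω·0.2049 = 0.1167

(1.9600, -1.0432, 0.1797, 0.1167)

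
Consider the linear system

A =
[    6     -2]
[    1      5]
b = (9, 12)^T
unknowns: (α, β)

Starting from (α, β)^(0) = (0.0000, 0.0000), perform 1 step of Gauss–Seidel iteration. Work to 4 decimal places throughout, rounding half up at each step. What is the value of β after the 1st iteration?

Iteration 1:
  α = (9 - (-2)·0.0000) / (6) = 1.5000
  β = (12 - (1)·1.5000) / (5) = 2.1000

2.1000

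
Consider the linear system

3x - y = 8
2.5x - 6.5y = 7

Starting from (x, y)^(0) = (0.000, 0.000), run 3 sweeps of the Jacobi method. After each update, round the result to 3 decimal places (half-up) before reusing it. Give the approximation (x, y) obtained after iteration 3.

(2.650, -0.189)

Iteration 1:
  x = (8 - (-1)·0.000) / (3) = 2.667
  y = (7 - (2.5)·0.000) / (-6.5) = -1.077
Iteration 2:
  x = (8 - (-1)·-1.077) / (3) = 2.308
  y = (7 - (2.5)·2.667) / (-6.5) = -0.051
Iteration 3:
  x = (8 - (-1)·-0.051) / (3) = 2.650
  y = (7 - (2.5)·2.308) / (-6.5) = -0.189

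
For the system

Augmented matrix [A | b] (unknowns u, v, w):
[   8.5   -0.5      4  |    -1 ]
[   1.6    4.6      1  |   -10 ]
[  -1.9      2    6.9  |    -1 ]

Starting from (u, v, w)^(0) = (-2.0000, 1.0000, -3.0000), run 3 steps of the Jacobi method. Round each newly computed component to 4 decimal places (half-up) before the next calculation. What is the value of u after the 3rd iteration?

Iteration 1:
  u = (-1 - (-0.5)·1.0000 - (4)·-3.0000) / (8.5) = 1.3529
  v = (-10 - (1.6)·-2.0000 - (1)·-3.0000) / (4.6) = -0.8261
  w = (-1 - (-1.9)·-2.0000 - (2)·1.0000) / (6.9) = -0.9855
Iteration 2:
  u = (-1 - (-0.5)·-0.8261 - (4)·-0.9855) / (8.5) = 0.2975
  v = (-10 - (1.6)·1.3529 - (1)·-0.9855) / (4.6) = -2.4302
  w = (-1 - (-1.9)·1.3529 - (2)·-0.8261) / (6.9) = 0.4671
Iteration 3:
  u = (-1 - (-0.5)·-2.4302 - (4)·0.4671) / (8.5) = -0.4804
  v = (-10 - (1.6)·0.2975 - (1)·0.4671) / (4.6) = -2.3789
  w = (-1 - (-1.9)·0.2975 - (2)·-2.4302) / (6.9) = 0.6414

-0.4804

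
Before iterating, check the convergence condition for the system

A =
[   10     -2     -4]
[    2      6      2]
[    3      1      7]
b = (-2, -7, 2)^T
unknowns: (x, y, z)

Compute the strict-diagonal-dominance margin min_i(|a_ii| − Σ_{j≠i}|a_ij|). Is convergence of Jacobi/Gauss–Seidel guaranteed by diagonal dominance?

2

row 1: |10| − (2+4) = 4
row 2: |6| − (2+2) = 2
row 3: |7| − (3+1) = 3
minimum over rows = 2 → strictly diagonally dominant (convergence guaranteed)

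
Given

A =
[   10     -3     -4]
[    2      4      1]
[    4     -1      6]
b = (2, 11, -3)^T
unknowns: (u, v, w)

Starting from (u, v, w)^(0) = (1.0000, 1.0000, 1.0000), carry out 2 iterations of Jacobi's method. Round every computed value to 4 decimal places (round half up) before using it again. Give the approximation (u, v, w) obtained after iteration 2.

(0.4000, 2.5500, -0.7667)

Iteration 1:
  u = (2 - (-3)·1.0000 - (-4)·1.0000) / (10) = 0.9000
  v = (11 - (2)·1.0000 - (1)·1.0000) / (4) = 2.0000
  w = (-3 - (4)·1.0000 - (-1)·1.0000) / (6) = -1.0000
Iteration 2:
  u = (2 - (-3)·2.0000 - (-4)·-1.0000) / (10) = 0.4000
  v = (11 - (2)·0.9000 - (1)·-1.0000) / (4) = 2.5500
  w = (-3 - (4)·0.9000 - (-1)·2.0000) / (6) = -0.7667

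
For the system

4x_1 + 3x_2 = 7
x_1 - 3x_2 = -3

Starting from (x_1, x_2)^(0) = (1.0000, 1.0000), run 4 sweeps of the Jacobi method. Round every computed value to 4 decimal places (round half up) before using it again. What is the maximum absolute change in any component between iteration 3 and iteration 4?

0.0625

Iteration 1:
  x_1 = (7 - (3)·1.0000) / (4) = 1.0000
  x_2 = (-3 - (1)·1.0000) / (-3) = 1.3333
Iteration 2:
  x_1 = (7 - (3)·1.3333) / (4) = 0.7500
  x_2 = (-3 - (1)·1.0000) / (-3) = 1.3333
Iteration 3:
  x_1 = (7 - (3)·1.3333) / (4) = 0.7500
  x_2 = (-3 - (1)·0.7500) / (-3) = 1.2500
Iteration 4:
  x_1 = (7 - (3)·1.2500) / (4) = 0.8125
  x_2 = (-3 - (1)·0.7500) / (-3) = 1.2500
Change: (0.0625, 0.0000) → max |·| = 0.0625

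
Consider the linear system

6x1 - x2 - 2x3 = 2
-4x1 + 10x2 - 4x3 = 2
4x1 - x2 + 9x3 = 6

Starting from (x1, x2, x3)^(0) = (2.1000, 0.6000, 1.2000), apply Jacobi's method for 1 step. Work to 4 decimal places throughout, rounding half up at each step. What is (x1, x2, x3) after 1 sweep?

Iteration 1:
  x1 = (2 - (-1)·0.6000 - (-2)·1.2000) / (6) = 0.8333
  x2 = (2 - (-4)·2.1000 - (-4)·1.2000) / (10) = 1.5200
  x3 = (6 - (4)·2.1000 - (-1)·0.6000) / (9) = -0.2000

(0.8333, 1.5200, -0.2000)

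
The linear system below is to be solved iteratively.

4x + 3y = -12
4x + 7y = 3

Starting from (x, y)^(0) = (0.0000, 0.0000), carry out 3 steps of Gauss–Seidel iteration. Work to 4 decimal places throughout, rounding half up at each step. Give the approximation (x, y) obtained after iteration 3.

Iteration 1:
  x = (-12 - (3)·0.0000) / (4) = -3.0000
  y = (3 - (4)·-3.0000) / (7) = 2.1429
Iteration 2:
  x = (-12 - (3)·2.1429) / (4) = -4.6072
  y = (3 - (4)·-4.6072) / (7) = 3.0613
Iteration 3:
  x = (-12 - (3)·3.0613) / (4) = -5.2960
  y = (3 - (4)·-5.2960) / (7) = 3.4549

(-5.2960, 3.4549)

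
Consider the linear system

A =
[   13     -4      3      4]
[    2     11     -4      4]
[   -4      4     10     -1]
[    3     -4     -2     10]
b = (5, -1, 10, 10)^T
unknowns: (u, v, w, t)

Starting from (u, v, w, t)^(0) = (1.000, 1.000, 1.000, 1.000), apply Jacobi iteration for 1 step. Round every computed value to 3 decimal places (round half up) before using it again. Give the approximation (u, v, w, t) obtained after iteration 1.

Iteration 1:
  u = (5 - (-4)·1.000 - (3)·1.000 - (4)·1.000) / (13) = 0.154
  v = (-1 - (2)·1.000 - (-4)·1.000 - (4)·1.000) / (11) = -0.273
  w = (10 - (-4)·1.000 - (4)·1.000 - (-1)·1.000) / (10) = 1.100
  t = (10 - (3)·1.000 - (-4)·1.000 - (-2)·1.000) / (10) = 1.300

(0.154, -0.273, 1.100, 1.300)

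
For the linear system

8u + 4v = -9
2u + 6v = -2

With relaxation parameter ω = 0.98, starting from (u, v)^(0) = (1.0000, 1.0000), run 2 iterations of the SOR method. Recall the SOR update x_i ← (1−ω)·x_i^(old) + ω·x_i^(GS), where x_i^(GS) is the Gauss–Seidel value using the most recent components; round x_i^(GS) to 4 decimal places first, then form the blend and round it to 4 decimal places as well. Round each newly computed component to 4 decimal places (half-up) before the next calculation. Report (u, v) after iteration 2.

(-1.2354, 0.0811)

Iteration 1:
  u: GS value = (-9 - (4)·1.0000) / (8) = -1.6250;  u ← (1−ω)·1.0000 + ω·-1.6250 = -1.5725
  v: GS value = (-2 - (2)·-1.5725) / (6) = 0.1908;  v ← (1−ω)·1.0000 + ω·0.1908 = 0.2070
Iteration 2:
  u: GS value = (-9 - (4)·0.2070) / (8) = -1.2285;  u ← (1−ω)·-1.5725 + ω·-1.2285 = -1.2354
  v: GS value = (-2 - (2)·-1.2354) / (6) = 0.0785;  v ← (1−ω)·0.2070 + ω·0.0785 = 0.0811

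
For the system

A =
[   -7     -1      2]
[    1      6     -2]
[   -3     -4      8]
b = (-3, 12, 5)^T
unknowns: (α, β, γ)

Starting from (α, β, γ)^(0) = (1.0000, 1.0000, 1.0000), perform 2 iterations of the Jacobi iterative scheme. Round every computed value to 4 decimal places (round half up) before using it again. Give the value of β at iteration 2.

Iteration 1:
  α = (-3 - (-1)·1.0000 - (2)·1.0000) / (-7) = 0.5714
  β = (12 - (1)·1.0000 - (-2)·1.0000) / (6) = 2.1667
  γ = (5 - (-3)·1.0000 - (-4)·1.0000) / (8) = 1.5000
Iteration 2:
  α = (-3 - (-1)·2.1667 - (2)·1.5000) / (-7) = 0.5476
  β = (12 - (1)·0.5714 - (-2)·1.5000) / (6) = 2.4048
  γ = (5 - (-3)·0.5714 - (-4)·2.1667) / (8) = 1.9226

2.4048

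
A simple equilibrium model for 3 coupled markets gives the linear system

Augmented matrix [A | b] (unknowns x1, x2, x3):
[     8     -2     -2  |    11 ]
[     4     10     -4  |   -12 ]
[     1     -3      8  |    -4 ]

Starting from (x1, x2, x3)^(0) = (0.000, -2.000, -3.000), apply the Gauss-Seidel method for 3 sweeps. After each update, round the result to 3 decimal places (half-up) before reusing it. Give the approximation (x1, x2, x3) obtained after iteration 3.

(0.572, -1.939, -1.299)

Iteration 1:
  x1 = (11 - (-2)·-2.000 - (-2)·-3.000) / (8) = 0.125
  x2 = (-12 - (4)·0.125 - (-4)·-3.000) / (10) = -2.450
  x3 = (-4 - (1)·0.125 - (-3)·-2.450) / (8) = -1.434
Iteration 2:
  x1 = (11 - (-2)·-2.450 - (-2)·-1.434) / (8) = 0.404
  x2 = (-12 - (4)·0.404 - (-4)·-1.434) / (10) = -1.935
  x3 = (-4 - (1)·0.404 - (-3)·-1.935) / (8) = -1.276
Iteration 3:
  x1 = (11 - (-2)·-1.935 - (-2)·-1.276) / (8) = 0.572
  x2 = (-12 - (4)·0.572 - (-4)·-1.276) / (10) = -1.939
  x3 = (-4 - (1)·0.572 - (-3)·-1.939) / (8) = -1.299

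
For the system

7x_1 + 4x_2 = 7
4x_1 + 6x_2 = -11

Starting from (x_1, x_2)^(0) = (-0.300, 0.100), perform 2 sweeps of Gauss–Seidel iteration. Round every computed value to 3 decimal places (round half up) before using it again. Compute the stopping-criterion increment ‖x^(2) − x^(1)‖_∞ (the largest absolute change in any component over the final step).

1.464

Iteration 1:
  x_1 = (7 - (4)·0.100) / (7) = 0.943
  x_2 = (-11 - (4)·0.943) / (6) = -2.462
Iteration 2:
  x_1 = (7 - (4)·-2.462) / (7) = 2.407
  x_2 = (-11 - (4)·2.407) / (6) = -3.438
Change: (1.464, -0.976) → max |·| = 1.464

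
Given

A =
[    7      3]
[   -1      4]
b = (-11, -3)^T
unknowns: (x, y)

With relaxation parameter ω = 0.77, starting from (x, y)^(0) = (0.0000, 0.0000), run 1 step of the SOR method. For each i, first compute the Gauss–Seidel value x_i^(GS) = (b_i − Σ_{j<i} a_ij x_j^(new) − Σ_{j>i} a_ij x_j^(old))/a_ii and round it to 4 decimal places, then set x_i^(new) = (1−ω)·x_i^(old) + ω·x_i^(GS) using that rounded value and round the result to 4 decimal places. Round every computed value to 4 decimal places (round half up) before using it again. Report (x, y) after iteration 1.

Iteration 1:
  x: GS value = (-11 - (3)·0.0000) / (7) = -1.5714;  x ← (1−ω)·0.0000 + ω·-1.5714 = -1.2100
  y: GS value = (-3 - (-1)·-1.2100) / (4) = -1.0525;  y ← (1−ω)·0.0000 + ω·-1.0525 = -0.8104

(-1.2100, -0.8104)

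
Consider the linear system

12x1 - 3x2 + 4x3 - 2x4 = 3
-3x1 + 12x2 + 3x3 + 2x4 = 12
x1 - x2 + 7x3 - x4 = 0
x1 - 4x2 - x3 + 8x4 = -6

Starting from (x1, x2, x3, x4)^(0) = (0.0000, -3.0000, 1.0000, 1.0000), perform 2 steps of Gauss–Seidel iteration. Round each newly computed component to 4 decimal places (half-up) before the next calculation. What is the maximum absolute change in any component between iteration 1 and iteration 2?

0.8515

Iteration 1:
  x1 = (3 - (-3)·-3.0000 - (4)·1.0000 - (-2)·1.0000) / (12) = -0.6667
  x2 = (12 - (-3)·-0.6667 - (3)·1.0000 - (2)·1.0000) / (12) = 0.4167
  x3 = (0 - (1)·-0.6667 - (-1)·0.4167 - (-1)·1.0000) / (7) = 0.2976
  x4 = (-6 - (1)·-0.6667 - (-4)·0.4167 - (-1)·0.2976) / (8) = -0.4211
Iteration 2:
  x1 = (3 - (-3)·0.4167 - (4)·0.2976 - (-2)·-0.4211) / (12) = 0.1848
  x2 = (12 - (-3)·0.1848 - (3)·0.2976 - (2)·-0.4211) / (12) = 1.0420
  x3 = (0 - (1)·0.1848 - (-1)·1.0420 - (-1)·-0.4211) / (7) = 0.0623
  x4 = (-6 - (1)·0.1848 - (-4)·1.0420 - (-1)·0.0623) / (8) = -0.2443
Change: (0.8515, 0.6253, -0.2353, 0.1768) → max |·| = 0.8515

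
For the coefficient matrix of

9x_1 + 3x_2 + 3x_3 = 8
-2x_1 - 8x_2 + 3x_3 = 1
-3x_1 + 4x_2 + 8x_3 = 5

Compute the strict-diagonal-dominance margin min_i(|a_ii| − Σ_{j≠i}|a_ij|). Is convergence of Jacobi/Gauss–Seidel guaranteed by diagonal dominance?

row 1: |9| − (3+3) = 3
row 2: |-8| − (2+3) = 3
row 3: |8| − (3+4) = 1
minimum over rows = 1 → strictly diagonally dominant (convergence guaranteed)

1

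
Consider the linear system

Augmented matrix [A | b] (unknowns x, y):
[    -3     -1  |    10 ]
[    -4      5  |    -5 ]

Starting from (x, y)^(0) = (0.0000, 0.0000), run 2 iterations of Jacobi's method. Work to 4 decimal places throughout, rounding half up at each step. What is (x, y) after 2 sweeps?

Iteration 1:
  x = (10 - (-1)·0.0000) / (-3) = -3.3333
  y = (-5 - (-4)·0.0000) / (5) = -1.0000
Iteration 2:
  x = (10 - (-1)·-1.0000) / (-3) = -3.0000
  y = (-5 - (-4)·-3.3333) / (5) = -3.6666

(-3.0000, -3.6666)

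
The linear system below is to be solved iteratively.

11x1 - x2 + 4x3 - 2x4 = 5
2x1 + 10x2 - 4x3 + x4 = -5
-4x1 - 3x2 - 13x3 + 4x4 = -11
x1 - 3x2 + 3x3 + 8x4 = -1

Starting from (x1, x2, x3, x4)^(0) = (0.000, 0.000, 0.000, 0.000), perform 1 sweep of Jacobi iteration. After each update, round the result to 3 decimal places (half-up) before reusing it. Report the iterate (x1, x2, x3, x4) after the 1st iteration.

Iteration 1:
  x1 = (5 - (-1)·0.000 - (4)·0.000 - (-2)·0.000) / (11) = 0.455
  x2 = (-5 - (2)·0.000 - (-4)·0.000 - (1)·0.000) / (10) = -0.500
  x3 = (-11 - (-4)·0.000 - (-3)·0.000 - (4)·0.000) / (-13) = 0.846
  x4 = (-1 - (1)·0.000 - (-3)·0.000 - (3)·0.000) / (8) = -0.125

(0.455, -0.500, 0.846, -0.125)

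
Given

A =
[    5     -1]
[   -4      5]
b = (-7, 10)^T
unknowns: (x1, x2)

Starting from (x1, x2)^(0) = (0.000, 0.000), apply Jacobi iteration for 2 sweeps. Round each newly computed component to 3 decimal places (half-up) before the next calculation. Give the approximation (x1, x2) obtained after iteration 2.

Iteration 1:
  x1 = (-7 - (-1)·0.000) / (5) = -1.400
  x2 = (10 - (-4)·0.000) / (5) = 2.000
Iteration 2:
  x1 = (-7 - (-1)·2.000) / (5) = -1.000
  x2 = (10 - (-4)·-1.400) / (5) = 0.880

(-1.000, 0.880)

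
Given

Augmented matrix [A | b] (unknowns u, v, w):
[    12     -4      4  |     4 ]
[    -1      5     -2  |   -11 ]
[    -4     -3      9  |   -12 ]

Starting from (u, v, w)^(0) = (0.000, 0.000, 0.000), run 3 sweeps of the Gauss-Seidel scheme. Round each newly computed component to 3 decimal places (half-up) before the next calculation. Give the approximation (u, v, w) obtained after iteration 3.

Iteration 1:
  u = (4 - (-4)·0.000 - (4)·0.000) / (12) = 0.333
  v = (-11 - (-1)·0.333 - (-2)·0.000) / (5) = -2.133
  w = (-12 - (-4)·0.333 - (-3)·-2.133) / (9) = -1.896
Iteration 2:
  u = (4 - (-4)·-2.133 - (4)·-1.896) / (12) = 0.254
  v = (-11 - (-1)·0.254 - (-2)·-1.896) / (5) = -2.908
  w = (-12 - (-4)·0.254 - (-3)·-2.908) / (9) = -2.190
Iteration 3:
  u = (4 - (-4)·-2.908 - (4)·-2.190) / (12) = 0.094
  v = (-11 - (-1)·0.094 - (-2)·-2.190) / (5) = -3.057
  w = (-12 - (-4)·0.094 - (-3)·-3.057) / (9) = -2.311

(0.094, -3.057, -2.311)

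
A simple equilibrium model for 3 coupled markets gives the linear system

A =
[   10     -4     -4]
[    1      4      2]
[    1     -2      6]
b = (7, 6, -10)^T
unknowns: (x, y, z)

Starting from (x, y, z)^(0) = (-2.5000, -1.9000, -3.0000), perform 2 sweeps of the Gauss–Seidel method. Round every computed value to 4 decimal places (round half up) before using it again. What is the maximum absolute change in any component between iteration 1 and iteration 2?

3.1453

Iteration 1:
  x = (7 - (-4)·-1.9000 - (-4)·-3.0000) / (10) = -1.2600
  y = (6 - (1)·-1.2600 - (2)·-3.0000) / (4) = 3.3150
  z = (-10 - (1)·-1.2600 - (-2)·3.3150) / (6) = -0.3517
Iteration 2:
  x = (7 - (-4)·3.3150 - (-4)·-0.3517) / (10) = 1.8853
  y = (6 - (1)·1.8853 - (2)·-0.3517) / (4) = 1.2045
  z = (-10 - (1)·1.8853 - (-2)·1.2045) / (6) = -1.5794
Change: (3.1453, -2.1105, -1.2277) → max |·| = 3.1453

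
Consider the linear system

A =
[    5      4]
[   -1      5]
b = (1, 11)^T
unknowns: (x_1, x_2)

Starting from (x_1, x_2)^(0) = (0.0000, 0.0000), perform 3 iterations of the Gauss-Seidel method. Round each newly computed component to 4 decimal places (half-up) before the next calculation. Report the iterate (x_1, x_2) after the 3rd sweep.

(-1.3053, 1.9389)

Iteration 1:
  x_1 = (1 - (4)·0.0000) / (5) = 0.2000
  x_2 = (11 - (-1)·0.2000) / (5) = 2.2400
Iteration 2:
  x_1 = (1 - (4)·2.2400) / (5) = -1.5920
  x_2 = (11 - (-1)·-1.5920) / (5) = 1.8816
Iteration 3:
  x_1 = (1 - (4)·1.8816) / (5) = -1.3053
  x_2 = (11 - (-1)·-1.3053) / (5) = 1.9389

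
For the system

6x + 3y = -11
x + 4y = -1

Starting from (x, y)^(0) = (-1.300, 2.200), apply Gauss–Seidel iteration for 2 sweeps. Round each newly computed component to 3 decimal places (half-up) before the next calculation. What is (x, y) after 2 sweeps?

(-2.075, 0.269)

Iteration 1:
  x = (-11 - (3)·2.200) / (6) = -2.933
  y = (-1 - (1)·-2.933) / (4) = 0.483
Iteration 2:
  x = (-11 - (3)·0.483) / (6) = -2.075
  y = (-1 - (1)·-2.075) / (4) = 0.269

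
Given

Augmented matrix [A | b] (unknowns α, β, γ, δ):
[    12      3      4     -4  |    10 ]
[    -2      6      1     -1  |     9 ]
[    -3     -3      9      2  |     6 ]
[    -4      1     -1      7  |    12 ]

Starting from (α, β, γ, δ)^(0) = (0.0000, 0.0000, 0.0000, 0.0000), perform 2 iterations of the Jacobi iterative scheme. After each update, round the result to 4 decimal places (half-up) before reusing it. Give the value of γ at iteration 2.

1.0635

Iteration 1:
  α = (10 - (3)·0.0000 - (4)·0.0000 - (-4)·0.0000) / (12) = 0.8333
  β = (9 - (-2)·0.0000 - (1)·0.0000 - (-1)·0.0000) / (6) = 1.5000
  γ = (6 - (-3)·0.0000 - (-3)·0.0000 - (2)·0.0000) / (9) = 0.6667
  δ = (12 - (-4)·0.0000 - (1)·0.0000 - (-1)·0.0000) / (7) = 1.7143
Iteration 2:
  α = (10 - (3)·1.5000 - (4)·0.6667 - (-4)·1.7143) / (12) = 0.8075
  β = (9 - (-2)·0.8333 - (1)·0.6667 - (-1)·1.7143) / (6) = 1.9524
  γ = (6 - (-3)·0.8333 - (-3)·1.5000 - (2)·1.7143) / (9) = 1.0635
  δ = (12 - (-4)·0.8333 - (1)·1.5000 - (-1)·0.6667) / (7) = 2.0714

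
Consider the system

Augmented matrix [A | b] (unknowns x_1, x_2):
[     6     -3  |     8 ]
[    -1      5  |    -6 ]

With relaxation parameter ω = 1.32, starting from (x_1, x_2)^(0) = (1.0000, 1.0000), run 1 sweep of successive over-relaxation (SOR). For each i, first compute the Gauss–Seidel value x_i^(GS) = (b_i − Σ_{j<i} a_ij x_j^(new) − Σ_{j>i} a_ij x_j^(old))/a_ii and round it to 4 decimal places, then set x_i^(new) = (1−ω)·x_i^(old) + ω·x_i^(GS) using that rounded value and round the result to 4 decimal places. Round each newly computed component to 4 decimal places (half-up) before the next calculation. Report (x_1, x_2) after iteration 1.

(2.1000, -1.3496)

Iteration 1:
  x_1: GS value = (8 - (-3)·1.0000) / (6) = 1.8333;  x_1 ← (1−ω)·1.0000 + ω·1.8333 = 2.1000
  x_2: GS value = (-6 - (-1)·2.1000) / (5) = -0.7800;  x_2 ← (1−ω)·1.0000 + ω·-0.7800 = -1.3496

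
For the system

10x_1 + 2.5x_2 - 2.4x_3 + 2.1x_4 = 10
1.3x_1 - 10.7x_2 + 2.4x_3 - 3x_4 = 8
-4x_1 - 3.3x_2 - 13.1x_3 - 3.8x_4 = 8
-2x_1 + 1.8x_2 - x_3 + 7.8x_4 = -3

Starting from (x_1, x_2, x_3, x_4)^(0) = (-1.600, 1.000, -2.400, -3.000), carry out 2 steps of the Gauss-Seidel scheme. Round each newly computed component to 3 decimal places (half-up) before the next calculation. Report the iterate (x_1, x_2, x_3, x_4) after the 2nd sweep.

(1.129, -0.564, -0.789, -0.066)

Iteration 1:
  x_1 = (10 - (2.5)·1.000 - (-2.4)·-2.400 - (2.1)·-3.000) / (10) = 0.804
  x_2 = (8 - (1.3)·0.804 - (2.4)·-2.400 - (-3)·-3.000) / (-10.7) = -0.347
  x_3 = (8 - (-4)·0.804 - (-3.3)·-0.347 - (-3.8)·-3.000) / (-13.1) = 0.101
  x_4 = (-3 - (-2)·0.804 - (1.8)·-0.347 - (-1)·0.101) / (7.8) = -0.085
Iteration 2:
  x_1 = (10 - (2.5)·-0.347 - (-2.4)·0.101 - (2.1)·-0.085) / (10) = 1.129
  x_2 = (8 - (1.3)·1.129 - (2.4)·0.101 - (-3)·-0.085) / (-10.7) = -0.564
  x_3 = (8 - (-4)·1.129 - (-3.3)·-0.564 - (-3.8)·-0.085) / (-13.1) = -0.789
  x_4 = (-3 - (-2)·1.129 - (1.8)·-0.564 - (-1)·-0.789) / (7.8) = -0.066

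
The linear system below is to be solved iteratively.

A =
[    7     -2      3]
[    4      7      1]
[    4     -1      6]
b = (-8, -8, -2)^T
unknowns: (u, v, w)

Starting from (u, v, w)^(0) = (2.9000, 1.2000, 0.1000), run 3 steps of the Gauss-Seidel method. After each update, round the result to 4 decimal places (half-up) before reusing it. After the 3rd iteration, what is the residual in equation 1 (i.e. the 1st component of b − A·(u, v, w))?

-0.1903

Iteration 1:
  u = (-8 - (-2)·1.2000 - (3)·0.1000) / (7) = -0.8429
  v = (-8 - (4)·-0.8429 - (1)·0.1000) / (7) = -0.6755
  w = (-2 - (4)·-0.8429 - (-1)·-0.6755) / (6) = 0.1160
Iteration 2:
  u = (-8 - (-2)·-0.6755 - (3)·0.1160) / (7) = -1.3856
  v = (-8 - (4)·-1.3856 - (1)·0.1160) / (7) = -0.3677
  w = (-2 - (4)·-1.3856 - (-1)·-0.3677) / (6) = 0.5291
Iteration 3:
  u = (-8 - (-2)·-0.3677 - (3)·0.5291) / (7) = -1.4747
  v = (-8 - (4)·-1.4747 - (1)·0.5291) / (7) = -0.3758
  w = (-2 - (4)·-1.4747 - (-1)·-0.3758) / (6) = 0.5872
Residual b − A·x = (-0.1903, -0.0578, -0.0002)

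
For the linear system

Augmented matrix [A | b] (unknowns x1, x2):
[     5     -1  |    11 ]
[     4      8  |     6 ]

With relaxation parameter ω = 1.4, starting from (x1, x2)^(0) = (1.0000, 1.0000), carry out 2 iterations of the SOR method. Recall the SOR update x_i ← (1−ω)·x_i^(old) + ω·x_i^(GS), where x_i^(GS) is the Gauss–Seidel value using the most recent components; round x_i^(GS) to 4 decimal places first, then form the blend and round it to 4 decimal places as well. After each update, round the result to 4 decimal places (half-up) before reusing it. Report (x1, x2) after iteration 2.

Iteration 1:
  x1: GS value = (11 - (-1)·1.0000) / (5) = 2.4000;  x1 ← (1−ω)·1.0000 + ω·2.4000 = 2.9600
  x2: GS value = (6 - (4)·2.9600) / (8) = -0.7300;  x2 ← (1−ω)·1.0000 + ω·-0.7300 = -1.4220
Iteration 2:
  x1: GS value = (11 - (-1)·-1.4220) / (5) = 1.9156;  x1 ← (1−ω)·2.9600 + ω·1.9156 = 1.4978
  x2: GS value = (6 - (4)·1.4978) / (8) = 0.0011;  x2 ← (1−ω)·-1.4220 + ω·0.0011 = 0.5703

(1.4978, 0.5703)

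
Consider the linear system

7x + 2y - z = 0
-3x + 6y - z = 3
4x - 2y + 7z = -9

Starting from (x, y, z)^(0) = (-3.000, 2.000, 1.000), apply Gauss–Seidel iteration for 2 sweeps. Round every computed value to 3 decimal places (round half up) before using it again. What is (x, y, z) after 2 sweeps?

(-0.259, 0.219, -1.075)

Iteration 1:
  x = (0 - (2)·2.000 - (-1)·1.000) / (7) = -0.429
  y = (3 - (-3)·-0.429 - (-1)·1.000) / (6) = 0.452
  z = (-9 - (4)·-0.429 - (-2)·0.452) / (7) = -0.911
Iteration 2:
  x = (0 - (2)·0.452 - (-1)·-0.911) / (7) = -0.259
  y = (3 - (-3)·-0.259 - (-1)·-0.911) / (6) = 0.219
  z = (-9 - (4)·-0.259 - (-2)·0.219) / (7) = -1.075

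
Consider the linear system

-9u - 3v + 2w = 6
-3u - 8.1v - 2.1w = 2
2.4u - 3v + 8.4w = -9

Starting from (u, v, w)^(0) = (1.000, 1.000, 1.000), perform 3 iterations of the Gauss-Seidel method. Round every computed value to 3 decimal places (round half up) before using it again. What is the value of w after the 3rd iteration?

-0.703

Iteration 1:
  u = (6 - (-3)·1.000 - (2)·1.000) / (-9) = -0.778
  v = (2 - (-3)·-0.778 - (-2.1)·1.000) / (-8.1) = -0.218
  w = (-9 - (2.4)·-0.778 - (-3)·-0.218) / (8.4) = -0.927
Iteration 2:
  u = (6 - (-3)·-0.218 - (2)·-0.927) / (-9) = -0.800
  v = (2 - (-3)·-0.800 - (-2.1)·-0.927) / (-8.1) = 0.290
  w = (-9 - (2.4)·-0.800 - (-3)·0.290) / (8.4) = -0.739
Iteration 3:
  u = (6 - (-3)·0.290 - (2)·-0.739) / (-9) = -0.928
  v = (2 - (-3)·-0.928 - (-2.1)·-0.739) / (-8.1) = 0.288
  w = (-9 - (2.4)·-0.928 - (-3)·0.288) / (8.4) = -0.703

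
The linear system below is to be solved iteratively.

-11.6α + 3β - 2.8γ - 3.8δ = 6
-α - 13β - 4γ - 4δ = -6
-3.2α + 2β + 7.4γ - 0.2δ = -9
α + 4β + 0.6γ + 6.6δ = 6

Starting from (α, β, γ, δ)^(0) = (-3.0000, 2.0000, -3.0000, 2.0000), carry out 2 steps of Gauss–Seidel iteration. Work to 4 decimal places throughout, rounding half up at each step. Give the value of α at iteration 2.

Iteration 1:
  α = (6 - (3)·2.0000 - (-2.8)·-3.0000 - (-3.8)·2.0000) / (-11.6) = 0.0690
  β = (-6 - (-1)·0.0690 - (-4)·-3.0000 - (-4)·2.0000) / (-13) = 0.7639
  γ = (-9 - (-3.2)·0.0690 - (2)·0.7639 - (-0.2)·2.0000) / (7.4) = -1.3388
  δ = (6 - (1)·0.0690 - (4)·0.7639 - (0.6)·-1.3388) / (6.6) = 0.5574
Iteration 2:
  α = (6 - (3)·0.7639 - (-2.8)·-1.3388 - (-3.8)·0.5574) / (-11.6) = -0.1791
  β = (-6 - (-1)·-0.1791 - (-4)·-1.3388 - (-4)·0.5574) / (-13) = 0.7157
  γ = (-9 - (-3.2)·-0.1791 - (2)·0.7157 - (-0.2)·0.5574) / (7.4) = -1.4720
  δ = (6 - (1)·-0.1791 - (4)·0.7157 - (0.6)·-1.4720) / (6.6) = 0.6363

-0.1791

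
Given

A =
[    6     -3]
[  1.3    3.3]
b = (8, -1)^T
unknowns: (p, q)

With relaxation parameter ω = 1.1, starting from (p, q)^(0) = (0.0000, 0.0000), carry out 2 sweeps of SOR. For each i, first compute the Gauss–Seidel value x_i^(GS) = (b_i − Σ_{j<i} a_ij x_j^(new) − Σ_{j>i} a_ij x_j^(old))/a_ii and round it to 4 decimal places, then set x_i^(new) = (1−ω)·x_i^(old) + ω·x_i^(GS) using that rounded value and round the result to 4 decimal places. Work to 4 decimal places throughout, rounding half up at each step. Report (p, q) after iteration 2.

(0.7871, -0.5775)

Iteration 1:
  p: GS value = (8 - (-3)·0.0000) / (6) = 1.3333;  p ← (1−ω)·0.0000 + ω·1.3333 = 1.4666
  q: GS value = (-1 - (1.3)·1.4666) / (3.3) = -0.8808;  q ← (1−ω)·0.0000 + ω·-0.8808 = -0.9689
Iteration 2:
  p: GS value = (8 - (-3)·-0.9689) / (6) = 0.8489;  p ← (1−ω)·1.4666 + ω·0.8489 = 0.7871
  q: GS value = (-1 - (1.3)·0.7871) / (3.3) = -0.6131;  q ← (1−ω)·-0.9689 + ω·-0.6131 = -0.5775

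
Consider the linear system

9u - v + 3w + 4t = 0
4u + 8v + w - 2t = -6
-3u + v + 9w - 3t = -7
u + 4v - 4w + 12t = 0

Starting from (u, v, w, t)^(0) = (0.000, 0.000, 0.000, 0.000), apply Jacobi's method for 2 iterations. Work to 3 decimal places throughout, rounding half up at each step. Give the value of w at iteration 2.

Iteration 1:
  u = (0 - (-1)·0.000 - (3)·0.000 - (4)·0.000) / (9) = 0.000
  v = (-6 - (4)·0.000 - (1)·0.000 - (-2)·0.000) / (8) = -0.750
  w = (-7 - (-3)·0.000 - (1)·0.000 - (-3)·0.000) / (9) = -0.778
  t = (0 - (1)·0.000 - (4)·0.000 - (-4)·0.000) / (12) = 0.000
Iteration 2:
  u = (0 - (-1)·-0.750 - (3)·-0.778 - (4)·0.000) / (9) = 0.176
  v = (-6 - (4)·0.000 - (1)·-0.778 - (-2)·0.000) / (8) = -0.653
  w = (-7 - (-3)·0.000 - (1)·-0.750 - (-3)·0.000) / (9) = -0.694
  t = (0 - (1)·0.000 - (4)·-0.750 - (-4)·-0.778) / (12) = -0.009

-0.694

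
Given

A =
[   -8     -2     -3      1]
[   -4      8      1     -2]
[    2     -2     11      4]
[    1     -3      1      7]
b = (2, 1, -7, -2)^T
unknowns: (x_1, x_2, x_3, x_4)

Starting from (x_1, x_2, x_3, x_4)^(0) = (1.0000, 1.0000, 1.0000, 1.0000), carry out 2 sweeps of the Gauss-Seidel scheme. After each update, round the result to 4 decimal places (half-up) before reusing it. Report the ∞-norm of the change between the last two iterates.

Iteration 1:
  x_1 = (2 - (-2)·1.0000 - (-3)·1.0000 - (1)·1.0000) / (-8) = -0.7500
  x_2 = (1 - (-4)·-0.7500 - (1)·1.0000 - (-2)·1.0000) / (8) = -0.1250
  x_3 = (-7 - (2)·-0.7500 - (-2)·-0.1250 - (4)·1.0000) / (11) = -0.8864
  x_4 = (-2 - (1)·-0.7500 - (-3)·-0.1250 - (1)·-0.8864) / (7) = -0.1055
Iteration 2:
  x_1 = (2 - (-2)·-0.1250 - (-3)·-0.8864 - (1)·-0.1055) / (-8) = 0.1005
  x_2 = (1 - (-4)·0.1005 - (1)·-0.8864 - (-2)·-0.1055) / (8) = 0.2597
  x_3 = (-7 - (2)·0.1005 - (-2)·0.2597 - (4)·-0.1055) / (11) = -0.5691
  x_4 = (-2 - (1)·0.1005 - (-3)·0.2597 - (1)·-0.5691) / (7) = -0.1075
Change: (0.8505, 0.3847, 0.3173, -0.0020) → max |·| = 0.8505

0.8505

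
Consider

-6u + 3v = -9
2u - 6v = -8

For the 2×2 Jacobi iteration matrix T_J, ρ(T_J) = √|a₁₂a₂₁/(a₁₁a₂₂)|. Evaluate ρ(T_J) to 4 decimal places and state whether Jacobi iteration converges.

0.4082

a₁₂a₂₁/(a₁₁a₂₂) = (3)·(2) / ((-6)·(-6)) = 0.166667
ρ = √|0.166667| = √0.166667 = 0.4082
ρ < 1, so Jacobi converges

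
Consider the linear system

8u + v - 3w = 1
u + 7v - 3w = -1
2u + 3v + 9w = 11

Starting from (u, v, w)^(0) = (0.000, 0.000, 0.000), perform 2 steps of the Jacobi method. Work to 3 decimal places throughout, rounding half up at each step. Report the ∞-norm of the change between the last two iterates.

Iteration 1:
  u = (1 - (1)·0.000 - (-3)·0.000) / (8) = 0.125
  v = (-1 - (1)·0.000 - (-3)·0.000) / (7) = -0.143
  w = (11 - (2)·0.000 - (3)·0.000) / (9) = 1.222
Iteration 2:
  u = (1 - (1)·-0.143 - (-3)·1.222) / (8) = 0.601
  v = (-1 - (1)·0.125 - (-3)·1.222) / (7) = 0.363
  w = (11 - (2)·0.125 - (3)·-0.143) / (9) = 1.242
Change: (0.476, 0.506, 0.020) → max |·| = 0.506

0.506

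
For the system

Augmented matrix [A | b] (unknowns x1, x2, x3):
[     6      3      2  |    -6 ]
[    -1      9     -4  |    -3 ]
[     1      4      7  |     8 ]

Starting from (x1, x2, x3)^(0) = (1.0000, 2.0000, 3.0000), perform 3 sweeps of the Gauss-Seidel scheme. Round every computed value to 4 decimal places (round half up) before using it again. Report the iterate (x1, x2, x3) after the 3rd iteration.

(-1.4644, 0.1208, 1.2830)

Iteration 1:
  x1 = (-6 - (3)·2.0000 - (2)·3.0000) / (6) = -3.0000
  x2 = (-3 - (-1)·-3.0000 - (-4)·3.0000) / (9) = 0.6667
  x3 = (8 - (1)·-3.0000 - (4)·0.6667) / (7) = 1.1905
Iteration 2:
  x1 = (-6 - (3)·0.6667 - (2)·1.1905) / (6) = -1.7302
  x2 = (-3 - (-1)·-1.7302 - (-4)·1.1905) / (9) = 0.0035
  x3 = (8 - (1)·-1.7302 - (4)·0.0035) / (7) = 1.3880
Iteration 3:
  x1 = (-6 - (3)·0.0035 - (2)·1.3880) / (6) = -1.4644
  x2 = (-3 - (-1)·-1.4644 - (-4)·1.3880) / (9) = 0.1208
  x3 = (8 - (1)·-1.4644 - (4)·0.1208) / (7) = 1.2830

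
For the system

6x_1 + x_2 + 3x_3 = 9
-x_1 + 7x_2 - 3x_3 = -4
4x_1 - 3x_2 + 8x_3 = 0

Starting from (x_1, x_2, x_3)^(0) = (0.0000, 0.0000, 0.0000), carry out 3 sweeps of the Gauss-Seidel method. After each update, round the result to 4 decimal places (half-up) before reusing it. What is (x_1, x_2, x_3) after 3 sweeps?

Iteration 1:
  x_1 = (9 - (1)·0.0000 - (3)·0.0000) / (6) = 1.5000
  x_2 = (-4 - (-1)·1.5000 - (-3)·0.0000) / (7) = -0.3571
  x_3 = (0 - (4)·1.5000 - (-3)·-0.3571) / (8) = -0.8839
Iteration 2:
  x_1 = (9 - (1)·-0.3571 - (3)·-0.8839) / (6) = 2.0015
  x_2 = (-4 - (-1)·2.0015 - (-3)·-0.8839) / (7) = -0.6643
  x_3 = (0 - (4)·2.0015 - (-3)·-0.6643) / (8) = -1.2499
Iteration 3:
  x_1 = (9 - (1)·-0.6643 - (3)·-1.2499) / (6) = 2.2357
  x_2 = (-4 - (-1)·2.2357 - (-3)·-1.2499) / (7) = -0.7877
  x_3 = (0 - (4)·2.2357 - (-3)·-0.7877) / (8) = -1.4132

(2.2357, -0.7877, -1.4132)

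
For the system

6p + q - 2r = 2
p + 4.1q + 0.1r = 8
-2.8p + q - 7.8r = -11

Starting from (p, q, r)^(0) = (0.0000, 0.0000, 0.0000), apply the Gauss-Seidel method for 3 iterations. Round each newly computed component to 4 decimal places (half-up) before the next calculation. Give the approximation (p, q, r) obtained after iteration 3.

Iteration 1:
  p = (2 - (1)·0.0000 - (-2)·0.0000) / (6) = 0.3333
  q = (8 - (1)·0.3333 - (0.1)·0.0000) / (4.1) = 1.8699
  r = (-11 - (-2.8)·0.3333 - (1)·1.8699) / (-7.8) = 1.5303
Iteration 2:
  p = (2 - (1)·1.8699 - (-2)·1.5303) / (6) = 0.5318
  q = (8 - (1)·0.5318 - (0.1)·1.5303) / (4.1) = 1.7842
  r = (-11 - (-2.8)·0.5318 - (1)·1.7842) / (-7.8) = 1.4481
Iteration 3:
  p = (2 - (1)·1.7842 - (-2)·1.4481) / (6) = 0.5187
  q = (8 - (1)·0.5187 - (0.1)·1.4481) / (4.1) = 1.7894
  r = (-11 - (-2.8)·0.5187 - (1)·1.7894) / (-7.8) = 1.4535

(0.5187, 1.7894, 1.4535)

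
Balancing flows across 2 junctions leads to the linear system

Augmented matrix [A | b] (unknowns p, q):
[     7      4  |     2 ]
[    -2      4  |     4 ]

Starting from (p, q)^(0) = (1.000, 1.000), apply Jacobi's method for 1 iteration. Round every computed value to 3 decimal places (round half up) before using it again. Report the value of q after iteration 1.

Iteration 1:
  p = (2 - (4)·1.000) / (7) = -0.286
  q = (4 - (-2)·1.000) / (4) = 1.500

1.500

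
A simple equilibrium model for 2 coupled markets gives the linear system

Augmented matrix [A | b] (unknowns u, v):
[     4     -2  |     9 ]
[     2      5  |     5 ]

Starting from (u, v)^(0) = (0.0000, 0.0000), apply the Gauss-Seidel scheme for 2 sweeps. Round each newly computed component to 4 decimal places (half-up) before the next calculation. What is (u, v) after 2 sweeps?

(2.3000, 0.0800)

Iteration 1:
  u = (9 - (-2)·0.0000) / (4) = 2.2500
  v = (5 - (2)·2.2500) / (5) = 0.1000
Iteration 2:
  u = (9 - (-2)·0.1000) / (4) = 2.3000
  v = (5 - (2)·2.3000) / (5) = 0.0800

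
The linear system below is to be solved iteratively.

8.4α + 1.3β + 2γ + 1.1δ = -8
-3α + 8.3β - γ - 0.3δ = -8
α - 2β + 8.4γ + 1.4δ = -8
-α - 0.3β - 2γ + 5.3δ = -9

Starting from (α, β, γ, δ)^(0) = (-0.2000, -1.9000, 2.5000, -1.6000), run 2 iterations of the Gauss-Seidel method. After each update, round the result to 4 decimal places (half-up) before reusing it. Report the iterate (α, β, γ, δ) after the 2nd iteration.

(-0.2896, -1.2496, -0.8375, -2.1395)

Iteration 1:
  α = (-8 - (1.3)·-1.9000 - (2)·2.5000 - (1.1)·-1.6000) / (8.4) = -1.0440
  β = (-8 - (-3)·-1.0440 - (-1)·2.5000 - (-0.3)·-1.6000) / (8.3) = -1.0978
  γ = (-8 - (1)·-1.0440 - (-2)·-1.0978 - (1.4)·-1.6000) / (8.4) = -0.8228
  δ = (-9 - (-1)·-1.0440 - (-0.3)·-1.0978 - (-2)·-0.8228) / (5.3) = -2.2677
Iteration 2:
  α = (-8 - (1.3)·-1.0978 - (2)·-0.8228 - (1.1)·-2.2677) / (8.4) = -0.2896
  β = (-8 - (-3)·-0.2896 - (-1)·-0.8228 - (-0.3)·-2.2677) / (8.3) = -1.2496
  γ = (-8 - (1)·-0.2896 - (-2)·-1.2496 - (1.4)·-2.2677) / (8.4) = -0.8375
  δ = (-9 - (-1)·-0.2896 - (-0.3)·-1.2496 - (-2)·-0.8375) / (5.3) = -2.1395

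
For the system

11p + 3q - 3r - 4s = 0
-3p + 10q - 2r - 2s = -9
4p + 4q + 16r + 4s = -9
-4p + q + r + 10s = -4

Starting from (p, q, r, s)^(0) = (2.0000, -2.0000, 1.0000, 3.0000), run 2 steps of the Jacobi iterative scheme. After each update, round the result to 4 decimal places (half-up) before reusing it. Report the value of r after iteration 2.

Iteration 1:
  p = (0 - (3)·-2.0000 - (-3)·1.0000 - (-4)·3.0000) / (11) = 1.9091
  q = (-9 - (-3)·2.0000 - (-2)·1.0000 - (-2)·3.0000) / (10) = 0.5000
  r = (-9 - (4)·2.0000 - (4)·-2.0000 - (4)·3.0000) / (16) = -1.3125
  s = (-4 - (-4)·2.0000 - (1)·-2.0000 - (1)·1.0000) / (10) = 0.5000
Iteration 2:
  p = (0 - (3)·0.5000 - (-3)·-1.3125 - (-4)·0.5000) / (11) = -0.3125
  q = (-9 - (-3)·1.9091 - (-2)·-1.3125 - (-2)·0.5000) / (10) = -0.4898
  r = (-9 - (4)·1.9091 - (4)·0.5000 - (4)·0.5000) / (16) = -1.2898
  s = (-4 - (-4)·1.9091 - (1)·0.5000 - (1)·-1.3125) / (10) = 0.4449

-1.2898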